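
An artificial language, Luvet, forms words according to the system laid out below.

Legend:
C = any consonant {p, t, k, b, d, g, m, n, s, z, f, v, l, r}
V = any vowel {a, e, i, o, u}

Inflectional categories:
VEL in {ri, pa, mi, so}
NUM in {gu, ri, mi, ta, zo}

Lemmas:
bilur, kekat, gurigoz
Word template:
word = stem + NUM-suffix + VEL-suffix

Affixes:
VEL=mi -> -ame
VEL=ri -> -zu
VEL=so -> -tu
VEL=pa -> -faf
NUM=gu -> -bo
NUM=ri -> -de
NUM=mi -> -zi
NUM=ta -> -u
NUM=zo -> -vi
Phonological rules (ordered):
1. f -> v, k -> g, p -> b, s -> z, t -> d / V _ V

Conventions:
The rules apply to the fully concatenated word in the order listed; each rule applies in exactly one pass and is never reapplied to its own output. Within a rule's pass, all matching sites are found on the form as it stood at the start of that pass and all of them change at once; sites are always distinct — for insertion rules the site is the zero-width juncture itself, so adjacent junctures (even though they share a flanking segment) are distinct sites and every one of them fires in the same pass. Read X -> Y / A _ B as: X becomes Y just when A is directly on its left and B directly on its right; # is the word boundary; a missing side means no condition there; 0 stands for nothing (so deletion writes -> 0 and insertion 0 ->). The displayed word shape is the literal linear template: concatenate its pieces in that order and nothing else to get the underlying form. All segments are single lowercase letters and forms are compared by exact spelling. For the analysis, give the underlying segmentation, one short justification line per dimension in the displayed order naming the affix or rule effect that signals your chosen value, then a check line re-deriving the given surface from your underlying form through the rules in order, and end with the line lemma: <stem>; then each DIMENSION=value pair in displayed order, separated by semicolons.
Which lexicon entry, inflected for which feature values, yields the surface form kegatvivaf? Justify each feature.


underlying: kekat-vi-faf
VEL=pa - signalled by the affix -faf
NUM=zo - signalled by the affix -vi
check: kekatvifaf -> kegatvivaf
lemma: kekat; VEL=pa; NUM=zo


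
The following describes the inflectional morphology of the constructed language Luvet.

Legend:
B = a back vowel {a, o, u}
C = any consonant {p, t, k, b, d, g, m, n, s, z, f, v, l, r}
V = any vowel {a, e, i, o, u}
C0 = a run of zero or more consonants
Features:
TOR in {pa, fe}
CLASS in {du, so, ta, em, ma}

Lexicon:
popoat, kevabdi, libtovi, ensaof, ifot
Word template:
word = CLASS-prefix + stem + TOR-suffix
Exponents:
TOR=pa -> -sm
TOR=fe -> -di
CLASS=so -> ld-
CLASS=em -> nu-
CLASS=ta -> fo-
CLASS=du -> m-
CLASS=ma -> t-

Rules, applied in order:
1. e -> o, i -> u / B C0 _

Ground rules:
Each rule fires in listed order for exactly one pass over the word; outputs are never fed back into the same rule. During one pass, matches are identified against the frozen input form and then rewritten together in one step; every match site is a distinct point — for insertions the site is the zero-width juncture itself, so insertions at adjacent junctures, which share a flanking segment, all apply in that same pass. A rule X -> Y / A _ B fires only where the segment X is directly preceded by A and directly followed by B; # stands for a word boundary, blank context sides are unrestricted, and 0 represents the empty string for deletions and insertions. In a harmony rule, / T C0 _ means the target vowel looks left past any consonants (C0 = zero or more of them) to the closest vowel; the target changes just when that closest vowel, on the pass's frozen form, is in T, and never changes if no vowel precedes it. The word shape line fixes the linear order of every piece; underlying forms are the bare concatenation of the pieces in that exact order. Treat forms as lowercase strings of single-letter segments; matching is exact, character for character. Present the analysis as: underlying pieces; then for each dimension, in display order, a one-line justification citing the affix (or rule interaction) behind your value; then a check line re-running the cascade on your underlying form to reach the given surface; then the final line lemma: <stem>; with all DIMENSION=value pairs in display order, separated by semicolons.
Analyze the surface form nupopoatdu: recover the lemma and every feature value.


underlying: nu-popoat-di
TOR=fe - signalled by the affix -di
CLASS=em - signalled by the affix nu-
check: nupopoatdi -> nupopoatdu
lemma: popoat; TOR=fe; CLASS=em


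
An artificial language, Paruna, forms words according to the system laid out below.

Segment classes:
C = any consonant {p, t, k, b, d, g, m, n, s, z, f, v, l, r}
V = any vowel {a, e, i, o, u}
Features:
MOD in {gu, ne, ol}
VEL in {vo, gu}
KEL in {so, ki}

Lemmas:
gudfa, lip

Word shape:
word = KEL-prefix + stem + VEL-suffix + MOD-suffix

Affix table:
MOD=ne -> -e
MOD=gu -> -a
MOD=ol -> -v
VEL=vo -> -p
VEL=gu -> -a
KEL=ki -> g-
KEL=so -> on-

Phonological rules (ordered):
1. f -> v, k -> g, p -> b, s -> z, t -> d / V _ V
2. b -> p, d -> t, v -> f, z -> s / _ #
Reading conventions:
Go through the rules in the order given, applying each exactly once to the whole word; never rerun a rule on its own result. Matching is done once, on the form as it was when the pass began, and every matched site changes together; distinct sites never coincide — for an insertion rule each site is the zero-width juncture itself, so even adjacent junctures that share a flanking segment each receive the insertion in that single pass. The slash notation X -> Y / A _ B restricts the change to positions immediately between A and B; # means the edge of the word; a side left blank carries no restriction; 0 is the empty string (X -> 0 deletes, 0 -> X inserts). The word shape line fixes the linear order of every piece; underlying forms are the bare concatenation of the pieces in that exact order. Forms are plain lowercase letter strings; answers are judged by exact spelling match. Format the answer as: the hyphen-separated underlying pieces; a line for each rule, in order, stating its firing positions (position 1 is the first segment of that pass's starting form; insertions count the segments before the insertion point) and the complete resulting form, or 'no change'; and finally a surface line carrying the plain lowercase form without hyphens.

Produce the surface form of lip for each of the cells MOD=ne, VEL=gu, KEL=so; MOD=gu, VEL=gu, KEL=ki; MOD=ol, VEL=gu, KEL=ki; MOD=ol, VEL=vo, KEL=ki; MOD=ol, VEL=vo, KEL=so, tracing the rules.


cell MOD=ne, VEL=gu, KEL=so:
underlying: on-lip-a-e
1. f -> v, k -> g, p -> b, s -> z, t -> d / V _ V: fires at position(s) 5: onlibae
2. b -> p, d -> t, v -> f, z -> s / _ #: no change
surface: onlibae

cell MOD=gu, VEL=gu, KEL=ki:
underlying: g-lip-a-a
1. f -> v, k -> g, p -> b, s -> z, t -> d / V _ V: fires at position(s) 4: glibaa
2. b -> p, d -> t, v -> f, z -> s / _ #: no change
surface: glibaa

cell MOD=ol, VEL=gu, KEL=ki:
underlying: g-lip-a-v
1. f -> v, k -> g, p -> b, s -> z, t -> d / V _ V: fires at position(s) 4: glibav
2. b -> p, d -> t, v -> f, z -> s / _ #: fires at position(s) 6: glibaf
surface: glibaf

cell MOD=ol, VEL=vo, KEL=ki:
underlying: g-lip-p-v
1. f -> v, k -> g, p -> b, s -> z, t -> d / V _ V: no change
2. b -> p, d -> t, v -> f, z -> s / _ #: fires at position(s) 6: glippf
surface: glippf

cell MOD=ol, VEL=vo, KEL=so:
underlying: on-lip-p-v
1. f -> v, k -> g, p -> b, s -> z, t -> d / V _ V: no change
2. b -> p, d -> t, v -> f, z -> s / _ #: fires at position(s) 7: onlippf
surface: onlippf


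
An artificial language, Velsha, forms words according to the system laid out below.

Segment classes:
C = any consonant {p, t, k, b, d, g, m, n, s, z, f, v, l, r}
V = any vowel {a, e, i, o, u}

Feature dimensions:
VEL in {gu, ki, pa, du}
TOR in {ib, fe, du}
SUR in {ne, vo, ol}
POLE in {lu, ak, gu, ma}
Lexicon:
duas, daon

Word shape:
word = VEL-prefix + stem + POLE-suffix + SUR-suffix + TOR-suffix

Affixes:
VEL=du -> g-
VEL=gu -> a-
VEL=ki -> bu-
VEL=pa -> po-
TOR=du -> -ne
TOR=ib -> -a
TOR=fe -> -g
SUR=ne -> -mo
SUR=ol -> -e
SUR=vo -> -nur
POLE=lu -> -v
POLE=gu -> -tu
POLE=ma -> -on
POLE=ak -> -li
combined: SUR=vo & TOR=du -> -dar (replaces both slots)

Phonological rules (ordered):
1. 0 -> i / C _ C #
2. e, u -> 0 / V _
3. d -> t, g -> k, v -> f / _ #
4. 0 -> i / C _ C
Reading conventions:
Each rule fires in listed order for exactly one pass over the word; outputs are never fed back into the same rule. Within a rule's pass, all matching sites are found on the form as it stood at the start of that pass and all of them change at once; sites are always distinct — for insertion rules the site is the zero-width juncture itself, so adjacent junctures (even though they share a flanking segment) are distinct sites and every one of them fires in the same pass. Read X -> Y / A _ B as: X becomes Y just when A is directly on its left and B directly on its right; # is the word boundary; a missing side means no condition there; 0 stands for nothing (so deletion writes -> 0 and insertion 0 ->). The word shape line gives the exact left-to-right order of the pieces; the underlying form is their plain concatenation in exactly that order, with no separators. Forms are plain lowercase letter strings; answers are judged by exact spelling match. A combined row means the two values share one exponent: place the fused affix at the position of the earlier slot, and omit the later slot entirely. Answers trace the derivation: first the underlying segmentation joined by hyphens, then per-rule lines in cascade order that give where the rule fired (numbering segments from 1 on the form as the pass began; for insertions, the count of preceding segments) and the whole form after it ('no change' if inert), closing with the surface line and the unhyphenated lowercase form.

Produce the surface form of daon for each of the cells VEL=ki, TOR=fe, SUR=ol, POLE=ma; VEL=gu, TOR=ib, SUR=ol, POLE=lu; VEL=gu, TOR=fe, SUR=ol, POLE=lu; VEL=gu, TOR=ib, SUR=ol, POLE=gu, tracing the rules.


cell VEL=ki, TOR=fe, SUR=ol, POLE=ma:
underlying: bu-daon-on-e-g
1. 0 -> i / C _ C #: no change
2. e, u -> 0 / V _: no change
3. d -> t, g -> k, v -> f / _ #: fires at position(s) 10: budaononek
4. 0 -> i / C _ C: no change
surface: budaononek

cell VEL=gu, TOR=ib, SUR=ol, POLE=lu:
underlying: a-daon-v-e-a
1. 0 -> i / C _ C #: no change
2. e, u -> 0 / V _: no change
3. d -> t, g -> k, v -> f / _ #: no change
4. 0 -> i / C _ C: inserts after position(s) 5: adaonivea
surface: adaonivea

cell VEL=gu, TOR=fe, SUR=ol, POLE=lu:
underlying: a-daon-v-e-g
1. 0 -> i / C _ C #: no change
2. e, u -> 0 / V _: no change
3. d -> t, g -> k, v -> f / _ #: fires at position(s) 8: adaonvek
4. 0 -> i / C _ C: inserts after position(s) 5: adaonivek
surface: adaonivek

cell VEL=gu, TOR=ib, SUR=ol, POLE=gu:
underlying: a-daon-tu-e-a
1. 0 -> i / C _ C #: no change
2. e, u -> 0 / V _: fires at position(s) 8: adaontua
3. d -> t, g -> k, v -> f / _ #: no change
4. 0 -> i / C _ C: inserts after position(s) 5: adaonitua
surface: adaonitua


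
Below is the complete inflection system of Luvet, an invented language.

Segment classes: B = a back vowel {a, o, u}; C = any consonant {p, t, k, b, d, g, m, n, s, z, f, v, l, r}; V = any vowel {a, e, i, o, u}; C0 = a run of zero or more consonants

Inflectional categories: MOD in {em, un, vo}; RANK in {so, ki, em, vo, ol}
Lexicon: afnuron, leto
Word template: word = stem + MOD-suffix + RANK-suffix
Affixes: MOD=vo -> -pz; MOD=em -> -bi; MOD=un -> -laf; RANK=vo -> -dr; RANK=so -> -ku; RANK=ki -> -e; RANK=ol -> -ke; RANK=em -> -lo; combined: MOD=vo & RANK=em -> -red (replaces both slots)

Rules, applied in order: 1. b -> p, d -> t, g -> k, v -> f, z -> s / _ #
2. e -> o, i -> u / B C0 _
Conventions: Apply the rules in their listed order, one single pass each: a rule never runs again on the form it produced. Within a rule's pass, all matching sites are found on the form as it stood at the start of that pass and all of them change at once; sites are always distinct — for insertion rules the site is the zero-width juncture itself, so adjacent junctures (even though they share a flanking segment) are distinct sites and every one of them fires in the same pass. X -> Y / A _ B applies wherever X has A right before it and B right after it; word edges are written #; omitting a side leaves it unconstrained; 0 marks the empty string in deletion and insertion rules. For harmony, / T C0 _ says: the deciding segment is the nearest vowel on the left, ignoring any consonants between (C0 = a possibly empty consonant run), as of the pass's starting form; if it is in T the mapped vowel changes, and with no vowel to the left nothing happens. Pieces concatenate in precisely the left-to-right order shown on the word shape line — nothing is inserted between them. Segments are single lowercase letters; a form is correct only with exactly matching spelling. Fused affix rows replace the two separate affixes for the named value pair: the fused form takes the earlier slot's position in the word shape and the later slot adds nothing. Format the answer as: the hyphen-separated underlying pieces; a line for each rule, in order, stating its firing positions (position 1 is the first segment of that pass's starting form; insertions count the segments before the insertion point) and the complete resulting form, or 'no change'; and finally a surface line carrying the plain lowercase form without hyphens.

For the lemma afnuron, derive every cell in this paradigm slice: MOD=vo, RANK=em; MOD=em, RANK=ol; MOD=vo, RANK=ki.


cell MOD=vo, RANK=em:
underlying: afnuron-red
1. b -> p, d -> t, g -> k, v -> f, z -> s / _ #: fires at position(s) 10: afnuronret
2. e -> o, i -> u / B C0 _: fires at position(s) 9: afnuronrot
surface: afnuronrot

cell MOD=em, RANK=ol:
underlying: afnuron-bi-ke
1. b -> p, d -> t, g -> k, v -> f, z -> s / _ #: no change
2. e -> o, i -> u / B C0 _: fires at position(s) 9: afnuronbuke
surface: afnuronbuke

cell MOD=vo, RANK=ki:
underlying: afnuron-pz-e
1. b -> p, d -> t, g -> k, v -> f, z -> s / _ #: no change
2. e -> o, i -> u / B C0 _: fires at position(s) 10: afnuronpzo
surface: afnuronpzo


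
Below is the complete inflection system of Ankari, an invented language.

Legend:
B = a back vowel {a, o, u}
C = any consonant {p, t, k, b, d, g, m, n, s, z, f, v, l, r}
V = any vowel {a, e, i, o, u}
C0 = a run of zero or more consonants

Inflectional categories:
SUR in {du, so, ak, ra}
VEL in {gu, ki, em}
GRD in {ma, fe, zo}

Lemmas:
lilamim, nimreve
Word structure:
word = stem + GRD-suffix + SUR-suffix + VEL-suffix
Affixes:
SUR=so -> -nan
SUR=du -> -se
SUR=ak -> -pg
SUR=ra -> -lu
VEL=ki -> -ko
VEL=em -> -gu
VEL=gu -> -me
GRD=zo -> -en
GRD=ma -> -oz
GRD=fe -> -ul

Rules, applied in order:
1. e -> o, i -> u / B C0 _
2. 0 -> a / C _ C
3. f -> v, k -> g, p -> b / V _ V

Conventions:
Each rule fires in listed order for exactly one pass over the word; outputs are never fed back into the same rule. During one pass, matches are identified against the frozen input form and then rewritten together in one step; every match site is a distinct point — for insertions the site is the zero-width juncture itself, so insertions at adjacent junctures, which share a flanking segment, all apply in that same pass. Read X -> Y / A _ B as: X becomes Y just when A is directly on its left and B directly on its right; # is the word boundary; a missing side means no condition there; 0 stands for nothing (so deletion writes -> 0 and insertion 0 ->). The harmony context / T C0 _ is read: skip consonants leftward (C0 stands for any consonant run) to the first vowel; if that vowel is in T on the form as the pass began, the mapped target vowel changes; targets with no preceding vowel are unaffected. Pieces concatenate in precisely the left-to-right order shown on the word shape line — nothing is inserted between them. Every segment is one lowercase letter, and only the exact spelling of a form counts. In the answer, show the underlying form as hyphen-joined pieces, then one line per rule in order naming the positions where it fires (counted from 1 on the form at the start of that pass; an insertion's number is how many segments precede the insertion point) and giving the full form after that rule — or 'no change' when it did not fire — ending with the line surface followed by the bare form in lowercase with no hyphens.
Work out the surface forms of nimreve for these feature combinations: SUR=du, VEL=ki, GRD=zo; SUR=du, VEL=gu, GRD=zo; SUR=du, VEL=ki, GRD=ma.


cell SUR=du, VEL=ki, GRD=zo:
underlying: nimreve-en-se-ko
1. e -> o, i -> u / B C0 _: no change
2. 0 -> a / C _ C: inserts after position(s) 3, 9: nimareveenaseko
3. f -> v, k -> g, p -> b / V _ V: fires at position(s) 14: nimareveenasego
surface: nimareveenasego

cell SUR=du, VEL=gu, GRD=zo:
underlying: nimreve-en-se-me
1. e -> o, i -> u / B C0 _: no change
2. 0 -> a / C _ C: inserts after position(s) 3, 9: nimareveenaseme
3. f -> v, k -> g, p -> b / V _ V: no change
surface: nimareveenaseme

cell SUR=du, VEL=ki, GRD=ma:
underlying: nimreve-oz-se-ko
1. e -> o, i -> u / B C0 _: fires at position(s) 11: nimreveozsoko
2. 0 -> a / C _ C: inserts after position(s) 3, 9: nimareveozasoko
3. f -> v, k -> g, p -> b / V _ V: fires at position(s) 14: nimareveozasogo
surface: nimareveozasogo


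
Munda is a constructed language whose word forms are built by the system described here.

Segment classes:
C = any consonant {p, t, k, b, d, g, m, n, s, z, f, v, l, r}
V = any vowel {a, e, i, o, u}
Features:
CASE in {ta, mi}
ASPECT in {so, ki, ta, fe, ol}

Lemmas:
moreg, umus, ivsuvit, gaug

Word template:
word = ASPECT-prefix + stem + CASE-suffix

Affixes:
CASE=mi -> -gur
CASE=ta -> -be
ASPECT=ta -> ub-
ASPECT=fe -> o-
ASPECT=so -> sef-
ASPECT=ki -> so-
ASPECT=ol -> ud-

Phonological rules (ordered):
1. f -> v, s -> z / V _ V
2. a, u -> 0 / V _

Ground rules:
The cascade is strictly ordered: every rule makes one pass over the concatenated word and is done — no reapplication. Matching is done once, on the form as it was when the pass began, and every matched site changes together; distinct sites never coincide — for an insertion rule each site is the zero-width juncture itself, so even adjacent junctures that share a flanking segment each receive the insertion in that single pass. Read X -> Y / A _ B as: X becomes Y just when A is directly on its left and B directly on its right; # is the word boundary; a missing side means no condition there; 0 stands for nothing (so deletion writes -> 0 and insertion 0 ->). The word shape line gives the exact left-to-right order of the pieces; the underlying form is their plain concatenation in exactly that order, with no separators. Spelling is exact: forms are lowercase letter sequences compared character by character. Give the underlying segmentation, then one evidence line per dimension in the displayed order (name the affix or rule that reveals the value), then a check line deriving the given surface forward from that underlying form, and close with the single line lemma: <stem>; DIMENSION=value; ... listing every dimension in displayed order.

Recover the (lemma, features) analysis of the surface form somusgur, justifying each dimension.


underlying: so-umus-gur
CASE=mi - signalled by the affix -gur
ASPECT=ki - signalled by the affix so-
check: soumusgur -> soumusgur -> somusgur
lemma: umus; CASE=mi; ASPECT=ki


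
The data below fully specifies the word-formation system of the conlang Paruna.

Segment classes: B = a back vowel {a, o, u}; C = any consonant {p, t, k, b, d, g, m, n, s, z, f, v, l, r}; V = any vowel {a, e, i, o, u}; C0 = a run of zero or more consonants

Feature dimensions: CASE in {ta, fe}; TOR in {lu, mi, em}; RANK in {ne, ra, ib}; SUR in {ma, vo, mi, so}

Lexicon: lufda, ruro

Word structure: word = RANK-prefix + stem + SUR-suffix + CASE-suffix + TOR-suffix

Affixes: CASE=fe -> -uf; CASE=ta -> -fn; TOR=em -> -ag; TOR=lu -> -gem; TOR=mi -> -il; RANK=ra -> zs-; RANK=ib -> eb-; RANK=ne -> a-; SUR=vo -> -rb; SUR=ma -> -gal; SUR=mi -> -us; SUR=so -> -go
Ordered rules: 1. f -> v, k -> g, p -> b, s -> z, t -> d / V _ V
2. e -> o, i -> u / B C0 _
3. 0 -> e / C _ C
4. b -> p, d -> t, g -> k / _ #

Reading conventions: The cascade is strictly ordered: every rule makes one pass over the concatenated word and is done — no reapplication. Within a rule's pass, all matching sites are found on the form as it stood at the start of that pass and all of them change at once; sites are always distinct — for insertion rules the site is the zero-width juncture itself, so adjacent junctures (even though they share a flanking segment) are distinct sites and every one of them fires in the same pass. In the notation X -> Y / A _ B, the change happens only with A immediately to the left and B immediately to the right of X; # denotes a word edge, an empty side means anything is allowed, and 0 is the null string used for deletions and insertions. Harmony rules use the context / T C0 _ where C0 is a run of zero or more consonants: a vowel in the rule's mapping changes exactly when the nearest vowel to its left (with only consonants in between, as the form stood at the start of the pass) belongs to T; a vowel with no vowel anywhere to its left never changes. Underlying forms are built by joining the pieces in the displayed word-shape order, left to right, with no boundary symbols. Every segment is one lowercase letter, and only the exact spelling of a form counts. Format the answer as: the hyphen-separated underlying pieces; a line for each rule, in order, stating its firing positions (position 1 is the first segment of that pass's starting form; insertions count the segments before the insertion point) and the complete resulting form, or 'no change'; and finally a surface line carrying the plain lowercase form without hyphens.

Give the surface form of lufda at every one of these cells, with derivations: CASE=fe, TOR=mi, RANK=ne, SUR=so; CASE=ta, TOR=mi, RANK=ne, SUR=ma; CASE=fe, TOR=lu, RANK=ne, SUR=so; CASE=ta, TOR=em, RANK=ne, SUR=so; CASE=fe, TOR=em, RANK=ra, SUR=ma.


cell CASE=fe, TOR=mi, RANK=ne, SUR=so:
underlying: a-lufda-go-uf-il
1. f -> v, k -> g, p -> b, s -> z, t -> d / V _ V: fires at position(s) 10: alufdagouvil
2. e -> o, i -> u / B C0 _: fires at position(s) 11: alufdagouvul
3. 0 -> e / C _ C: inserts after position(s) 4: alufedagouvul
4. b -> p, d -> t, g -> k / _ #: no change
surface: alufedagouvul

cell CASE=ta, TOR=mi, RANK=ne, SUR=ma:
underlying: a-lufda-gal-fn-il
1. f -> v, k -> g, p -> b, s -> z, t -> d / V _ V: no change
2. e -> o, i -> u / B C0 _: fires at position(s) 12: alufdagalfnul
3. 0 -> e / C _ C: inserts after position(s) 4, 9, 10: alufedagalefenul
4. b -> p, d -> t, g -> k / _ #: no change
surface: alufedagalefenul

cell CASE=fe, TOR=lu, RANK=ne, SUR=so:
underlying: a-lufda-go-uf-gem
1. f -> v, k -> g, p -> b, s -> z, t -> d / V _ V: no change
2. e -> o, i -> u / B C0 _: fires at position(s) 12: alufdagoufgom
3. 0 -> e / C _ C: inserts after position(s) 4, 10: alufedagoufegom
4. b -> p, d -> t, g -> k / _ #: no change
surface: alufedagoufegom

cell CASE=ta, TOR=em, RANK=ne, SUR=so:
underlying: a-lufda-go-fn-ag
1. f -> v, k -> g, p -> b, s -> z, t -> d / V _ V: no change
2. e -> o, i -> u / B C0 _: no change
3. 0 -> e / C _ C: inserts after position(s) 4, 9: alufedagofenag
4. b -> p, d -> t, g -> k / _ #: fires at position(s) 14: alufedagofenak
surface: alufedagofenak

cell CASE=fe, TOR=em, RANK=ra, SUR=ma:
underlying: zs-lufda-gal-uf-ag
1. f -> v, k -> g, p -> b, s -> z, t -> d / V _ V: fires at position(s) 12: zslufdagaluvag
2. e -> o, i -> u / B C0 _: no change
3. 0 -> e / C _ C: inserts after position(s) 1, 2, 5: zeselufedagaluvag
4. b -> p, d -> t, g -> k / _ #: fires at position(s) 17: zeselufedagaluvak
surface: zeselufedagaluvak


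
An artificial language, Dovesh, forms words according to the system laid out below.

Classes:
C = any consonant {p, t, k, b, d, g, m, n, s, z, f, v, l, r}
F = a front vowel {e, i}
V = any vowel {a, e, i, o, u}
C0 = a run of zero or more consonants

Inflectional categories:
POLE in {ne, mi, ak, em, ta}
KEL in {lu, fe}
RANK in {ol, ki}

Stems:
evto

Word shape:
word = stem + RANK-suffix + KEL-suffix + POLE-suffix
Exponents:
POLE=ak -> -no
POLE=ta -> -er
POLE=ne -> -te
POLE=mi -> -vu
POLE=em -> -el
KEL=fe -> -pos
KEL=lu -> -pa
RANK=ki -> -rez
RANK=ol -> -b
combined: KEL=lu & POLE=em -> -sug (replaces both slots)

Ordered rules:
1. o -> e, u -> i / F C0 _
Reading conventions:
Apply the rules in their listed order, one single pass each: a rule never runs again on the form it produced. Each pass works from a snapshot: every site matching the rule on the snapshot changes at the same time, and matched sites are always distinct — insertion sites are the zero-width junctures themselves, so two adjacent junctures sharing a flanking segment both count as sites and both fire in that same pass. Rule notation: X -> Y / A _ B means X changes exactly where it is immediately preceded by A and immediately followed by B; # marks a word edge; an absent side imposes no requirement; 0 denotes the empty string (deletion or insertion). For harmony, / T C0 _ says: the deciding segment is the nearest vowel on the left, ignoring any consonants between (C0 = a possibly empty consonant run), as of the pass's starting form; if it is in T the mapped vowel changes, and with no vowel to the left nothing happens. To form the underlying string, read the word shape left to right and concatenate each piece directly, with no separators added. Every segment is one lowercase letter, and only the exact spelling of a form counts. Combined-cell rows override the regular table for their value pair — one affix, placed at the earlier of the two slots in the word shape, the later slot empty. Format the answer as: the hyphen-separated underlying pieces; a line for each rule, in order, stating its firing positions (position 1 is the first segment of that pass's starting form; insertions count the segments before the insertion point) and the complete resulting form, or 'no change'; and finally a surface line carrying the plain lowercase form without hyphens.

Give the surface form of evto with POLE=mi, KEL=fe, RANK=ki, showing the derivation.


underlying: evto-rez-pos-vu
1. o -> e, u -> i / F C0 _: fires at position(s) 4, 9: evterezpesvu
surface: evterezpesvu


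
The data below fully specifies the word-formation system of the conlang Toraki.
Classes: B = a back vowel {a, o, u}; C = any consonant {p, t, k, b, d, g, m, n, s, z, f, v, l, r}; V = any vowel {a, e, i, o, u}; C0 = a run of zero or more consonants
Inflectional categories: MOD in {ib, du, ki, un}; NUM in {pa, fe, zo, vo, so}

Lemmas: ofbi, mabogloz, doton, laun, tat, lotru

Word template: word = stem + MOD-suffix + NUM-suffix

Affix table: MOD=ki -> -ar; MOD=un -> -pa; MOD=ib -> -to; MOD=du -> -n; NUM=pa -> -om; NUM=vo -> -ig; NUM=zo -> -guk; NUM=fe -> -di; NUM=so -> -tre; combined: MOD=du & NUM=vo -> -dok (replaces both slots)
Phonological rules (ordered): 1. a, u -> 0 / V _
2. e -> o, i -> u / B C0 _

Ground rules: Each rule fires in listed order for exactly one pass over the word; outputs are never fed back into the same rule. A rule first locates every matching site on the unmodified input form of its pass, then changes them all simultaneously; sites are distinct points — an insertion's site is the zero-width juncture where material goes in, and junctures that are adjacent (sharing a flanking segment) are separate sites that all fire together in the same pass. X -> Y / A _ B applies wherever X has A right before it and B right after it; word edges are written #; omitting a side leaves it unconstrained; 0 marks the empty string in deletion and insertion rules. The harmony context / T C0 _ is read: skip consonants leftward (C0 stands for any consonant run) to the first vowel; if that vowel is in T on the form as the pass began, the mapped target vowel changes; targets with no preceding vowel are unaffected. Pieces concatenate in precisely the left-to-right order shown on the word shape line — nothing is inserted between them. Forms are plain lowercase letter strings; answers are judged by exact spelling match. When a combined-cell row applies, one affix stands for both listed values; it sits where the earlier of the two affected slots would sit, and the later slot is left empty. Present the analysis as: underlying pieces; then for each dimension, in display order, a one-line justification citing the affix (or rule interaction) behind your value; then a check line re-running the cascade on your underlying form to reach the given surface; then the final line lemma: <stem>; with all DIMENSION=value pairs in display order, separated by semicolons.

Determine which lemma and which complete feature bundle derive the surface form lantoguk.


underlying: laun-to-guk
MOD=ib - signalled by the affix -to
NUM=zo - signalled by the affix -guk
check: launtoguk -> lantoguk -> lantoguk
lemma: laun; MOD=ib; NUM=zo


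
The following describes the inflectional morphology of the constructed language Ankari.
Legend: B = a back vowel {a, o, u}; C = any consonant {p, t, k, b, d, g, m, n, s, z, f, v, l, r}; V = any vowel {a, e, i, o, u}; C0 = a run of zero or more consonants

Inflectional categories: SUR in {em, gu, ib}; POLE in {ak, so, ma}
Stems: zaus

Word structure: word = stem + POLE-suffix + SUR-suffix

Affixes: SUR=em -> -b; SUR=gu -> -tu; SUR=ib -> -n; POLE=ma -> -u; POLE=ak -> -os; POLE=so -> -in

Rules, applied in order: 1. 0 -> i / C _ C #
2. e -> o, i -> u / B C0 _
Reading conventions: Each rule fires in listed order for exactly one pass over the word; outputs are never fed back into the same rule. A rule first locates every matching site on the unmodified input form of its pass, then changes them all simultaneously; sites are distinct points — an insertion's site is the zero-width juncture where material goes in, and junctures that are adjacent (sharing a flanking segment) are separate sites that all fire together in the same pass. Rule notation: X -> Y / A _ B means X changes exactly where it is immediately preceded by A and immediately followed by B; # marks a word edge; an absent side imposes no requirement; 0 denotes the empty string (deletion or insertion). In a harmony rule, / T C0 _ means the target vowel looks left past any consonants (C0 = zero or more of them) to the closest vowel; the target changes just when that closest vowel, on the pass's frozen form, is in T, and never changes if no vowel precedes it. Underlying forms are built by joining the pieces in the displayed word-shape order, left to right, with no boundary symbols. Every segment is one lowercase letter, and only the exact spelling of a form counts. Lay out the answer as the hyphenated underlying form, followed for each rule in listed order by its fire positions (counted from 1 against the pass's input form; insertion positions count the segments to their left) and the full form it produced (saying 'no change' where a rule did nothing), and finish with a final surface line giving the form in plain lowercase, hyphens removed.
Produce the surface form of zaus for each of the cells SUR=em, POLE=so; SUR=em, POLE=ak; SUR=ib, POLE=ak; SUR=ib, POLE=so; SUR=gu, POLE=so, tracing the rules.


cell SUR=em, POLE=so:
underlying: zaus-in-b
1. 0 -> i / C _ C #: inserts after position(s) 6: zausinib
2. e -> o, i -> u / B C0 _: fires at position(s) 5: zausunib
surface: zausunib

cell SUR=em, POLE=ak:
underlying: zaus-os-b
1. 0 -> i / C _ C #: inserts after position(s) 6: zausosib
2. e -> o, i -> u / B C0 _: fires at position(s) 7: zausosub
surface: zausosub

cell SUR=ib, POLE=ak:
underlying: zaus-os-n
1. 0 -> i / C _ C #: inserts after position(s) 6: zausosin
2. e -> o, i -> u / B C0 _: fires at position(s) 7: zausosun
surface: zausosun

cell SUR=ib, POLE=so:
underlying: zaus-in-n
1. 0 -> i / C _ C #: inserts after position(s) 6: zausinin
2. e -> o, i -> u / B C0 _: fires at position(s) 5: zausunin
surface: zausunin

cell SUR=gu, POLE=so:
underlying: zaus-in-tu
1. 0 -> i / C _ C #: no change
2. e -> o, i -> u / B C0 _: fires at position(s) 5: zausuntu
surface: zausuntu


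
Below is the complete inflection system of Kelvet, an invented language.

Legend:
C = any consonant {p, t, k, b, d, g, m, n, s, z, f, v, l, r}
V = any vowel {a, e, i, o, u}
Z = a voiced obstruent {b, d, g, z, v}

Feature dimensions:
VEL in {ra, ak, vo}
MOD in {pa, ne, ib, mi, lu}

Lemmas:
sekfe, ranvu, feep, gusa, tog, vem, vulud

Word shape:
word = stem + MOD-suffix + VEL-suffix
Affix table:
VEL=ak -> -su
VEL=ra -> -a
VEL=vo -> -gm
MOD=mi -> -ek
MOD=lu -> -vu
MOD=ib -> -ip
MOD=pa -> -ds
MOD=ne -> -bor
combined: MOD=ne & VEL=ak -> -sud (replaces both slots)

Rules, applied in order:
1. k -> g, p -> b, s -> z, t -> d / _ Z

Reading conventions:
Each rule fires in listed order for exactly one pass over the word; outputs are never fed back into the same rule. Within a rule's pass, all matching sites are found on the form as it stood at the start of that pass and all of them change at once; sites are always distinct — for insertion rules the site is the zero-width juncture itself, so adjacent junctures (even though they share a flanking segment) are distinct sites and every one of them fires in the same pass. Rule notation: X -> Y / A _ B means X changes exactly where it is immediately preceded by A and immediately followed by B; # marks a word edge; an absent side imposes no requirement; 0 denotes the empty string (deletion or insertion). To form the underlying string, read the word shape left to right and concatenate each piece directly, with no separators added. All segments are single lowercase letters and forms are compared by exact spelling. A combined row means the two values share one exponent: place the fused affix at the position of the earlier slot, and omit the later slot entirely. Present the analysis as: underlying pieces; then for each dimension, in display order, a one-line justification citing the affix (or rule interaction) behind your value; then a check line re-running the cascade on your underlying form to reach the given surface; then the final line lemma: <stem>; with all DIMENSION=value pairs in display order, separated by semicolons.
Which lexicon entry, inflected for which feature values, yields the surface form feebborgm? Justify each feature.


underlying: feep-bor-gm
VEL=vo - signalled by the affix -gm
MOD=ne - signalled by the affix -bor
check: feepborgm -> feebborgm
lemma: feep; VEL=vo; MOD=ne


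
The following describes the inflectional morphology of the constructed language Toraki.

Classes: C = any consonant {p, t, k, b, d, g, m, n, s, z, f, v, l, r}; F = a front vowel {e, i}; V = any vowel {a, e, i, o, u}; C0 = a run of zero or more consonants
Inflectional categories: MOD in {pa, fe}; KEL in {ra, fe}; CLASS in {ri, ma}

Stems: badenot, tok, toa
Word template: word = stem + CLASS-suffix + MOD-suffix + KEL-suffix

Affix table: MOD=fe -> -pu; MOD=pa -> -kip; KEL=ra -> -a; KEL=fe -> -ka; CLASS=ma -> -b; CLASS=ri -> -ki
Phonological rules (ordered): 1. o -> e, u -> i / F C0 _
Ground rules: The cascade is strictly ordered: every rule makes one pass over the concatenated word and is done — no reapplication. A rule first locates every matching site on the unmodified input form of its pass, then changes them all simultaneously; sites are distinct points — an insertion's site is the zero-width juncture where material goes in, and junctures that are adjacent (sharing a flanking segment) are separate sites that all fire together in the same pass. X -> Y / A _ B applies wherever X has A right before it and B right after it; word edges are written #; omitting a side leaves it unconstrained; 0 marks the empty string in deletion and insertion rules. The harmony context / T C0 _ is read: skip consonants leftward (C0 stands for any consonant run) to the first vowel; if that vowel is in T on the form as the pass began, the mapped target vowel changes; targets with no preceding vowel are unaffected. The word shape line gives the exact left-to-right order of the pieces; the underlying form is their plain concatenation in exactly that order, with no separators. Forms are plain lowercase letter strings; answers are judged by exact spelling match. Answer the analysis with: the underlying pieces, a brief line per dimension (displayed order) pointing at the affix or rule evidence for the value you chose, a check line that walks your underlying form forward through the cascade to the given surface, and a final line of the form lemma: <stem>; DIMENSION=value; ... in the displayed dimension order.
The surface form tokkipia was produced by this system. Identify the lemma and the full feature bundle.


underlying: tok-ki-pu-a
MOD=fe - signalled by the affix -pu
KEL=ra - signalled by the affix -a
CLASS=ri - signalled by the affix -ki
check: tokkipua -> tokkipia
lemma: tok; MOD=fe; KEL=ra; CLASS=ri


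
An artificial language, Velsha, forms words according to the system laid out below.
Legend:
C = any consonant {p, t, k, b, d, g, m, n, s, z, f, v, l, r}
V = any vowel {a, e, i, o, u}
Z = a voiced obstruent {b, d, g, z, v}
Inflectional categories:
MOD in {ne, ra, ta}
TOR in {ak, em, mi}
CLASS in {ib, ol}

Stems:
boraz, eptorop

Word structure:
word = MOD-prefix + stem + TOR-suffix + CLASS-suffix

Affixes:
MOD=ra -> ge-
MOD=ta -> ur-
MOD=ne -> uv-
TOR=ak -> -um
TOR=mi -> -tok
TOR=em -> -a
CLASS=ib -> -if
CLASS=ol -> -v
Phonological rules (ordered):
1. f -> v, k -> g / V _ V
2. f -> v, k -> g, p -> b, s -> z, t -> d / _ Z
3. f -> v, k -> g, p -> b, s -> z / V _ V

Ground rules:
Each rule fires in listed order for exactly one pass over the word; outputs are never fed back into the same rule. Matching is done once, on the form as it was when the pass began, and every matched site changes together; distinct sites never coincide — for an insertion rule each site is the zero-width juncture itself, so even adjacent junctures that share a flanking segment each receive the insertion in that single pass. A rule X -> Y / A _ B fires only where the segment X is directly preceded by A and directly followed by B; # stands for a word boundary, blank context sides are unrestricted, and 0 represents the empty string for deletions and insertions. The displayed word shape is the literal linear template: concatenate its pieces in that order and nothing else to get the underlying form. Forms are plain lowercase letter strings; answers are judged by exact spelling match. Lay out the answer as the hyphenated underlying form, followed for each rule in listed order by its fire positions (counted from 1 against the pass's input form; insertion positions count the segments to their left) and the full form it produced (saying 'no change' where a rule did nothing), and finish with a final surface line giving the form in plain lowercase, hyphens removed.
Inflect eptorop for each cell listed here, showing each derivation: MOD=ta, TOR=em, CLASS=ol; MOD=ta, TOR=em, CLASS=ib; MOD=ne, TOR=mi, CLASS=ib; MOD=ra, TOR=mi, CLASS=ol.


cell MOD=ta, TOR=em, CLASS=ol:
underlying: ur-eptorop-a-v
1. f -> v, k -> g / V _ V: no change
2. f -> v, k -> g, p -> b, s -> z, t -> d / _ Z: no change
3. f -> v, k -> g, p -> b, s -> z / V _ V: fires at position(s) 9: ureptorobav
surface: ureptorobav

cell MOD=ta, TOR=em, CLASS=ib:
underlying: ur-eptorop-a-if
1. f -> v, k -> g / V _ V: no change
2. f -> v, k -> g, p -> b, s -> z, t -> d / _ Z: no change
3. f -> v, k -> g, p -> b, s -> z / V _ V: fires at position(s) 9: ureptorobaif
surface: ureptorobaif

cell MOD=ne, TOR=mi, CLASS=ib:
underlying: uv-eptorop-tok-if
1. f -> v, k -> g / V _ V: fires at position(s) 12: uveptoroptogif
2. f -> v, k -> g, p -> b, s -> z, t -> d / _ Z: no change
3. f -> v, k -> g, p -> b, s -> z / V _ V: no change
surface: uveptoroptogif

cell MOD=ra, TOR=mi, CLASS=ol:
underlying: ge-eptorop-tok-v
1. f -> v, k -> g / V _ V: no change
2. f -> v, k -> g, p -> b, s -> z, t -> d / _ Z: fires at position(s) 12: geeptoroptogv
3. f -> v, k -> g, p -> b, s -> z / V _ V: no change
surface: geeptoroptogv


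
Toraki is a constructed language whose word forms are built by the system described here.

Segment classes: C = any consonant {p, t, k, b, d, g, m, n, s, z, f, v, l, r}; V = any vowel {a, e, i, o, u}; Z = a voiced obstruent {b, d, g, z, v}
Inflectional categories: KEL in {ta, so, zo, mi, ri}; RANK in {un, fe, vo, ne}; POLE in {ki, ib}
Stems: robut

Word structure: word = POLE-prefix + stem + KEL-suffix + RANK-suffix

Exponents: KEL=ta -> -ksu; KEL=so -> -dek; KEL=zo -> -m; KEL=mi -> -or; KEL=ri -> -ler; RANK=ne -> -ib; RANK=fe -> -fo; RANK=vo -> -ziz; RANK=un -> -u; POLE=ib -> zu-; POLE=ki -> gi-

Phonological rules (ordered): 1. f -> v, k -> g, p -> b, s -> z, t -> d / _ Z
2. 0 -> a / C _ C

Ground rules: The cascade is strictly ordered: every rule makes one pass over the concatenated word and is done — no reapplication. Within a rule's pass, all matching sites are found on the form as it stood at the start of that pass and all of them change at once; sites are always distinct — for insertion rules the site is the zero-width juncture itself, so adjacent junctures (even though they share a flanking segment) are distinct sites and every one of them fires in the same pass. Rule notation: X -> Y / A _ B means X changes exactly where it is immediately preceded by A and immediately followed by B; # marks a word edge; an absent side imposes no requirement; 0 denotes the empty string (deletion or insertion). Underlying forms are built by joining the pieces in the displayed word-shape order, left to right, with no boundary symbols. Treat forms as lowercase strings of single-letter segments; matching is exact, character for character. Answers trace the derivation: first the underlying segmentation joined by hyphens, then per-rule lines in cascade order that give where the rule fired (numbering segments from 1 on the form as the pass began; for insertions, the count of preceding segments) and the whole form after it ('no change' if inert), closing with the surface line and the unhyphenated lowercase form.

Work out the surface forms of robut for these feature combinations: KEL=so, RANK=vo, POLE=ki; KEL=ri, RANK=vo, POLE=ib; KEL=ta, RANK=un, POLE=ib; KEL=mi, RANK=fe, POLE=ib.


cell KEL=so, RANK=vo, POLE=ki:
underlying: gi-robut-dek-ziz
1. f -> v, k -> g, p -> b, s -> z, t -> d / _ Z: fires at position(s) 7, 10: girobuddegziz
2. 0 -> a / C _ C: inserts after position(s) 7, 10: girobudadegaziz
surface: girobudadegaziz

cell KEL=ri, RANK=vo, POLE=ib:
underlying: zu-robut-ler-ziz
1. f -> v, k -> g, p -> b, s -> z, t -> d / _ Z: no change
2. 0 -> a / C _ C: inserts after position(s) 7, 10: zurobutaleraziz
surface: zurobutaleraziz

cell KEL=ta, RANK=un, POLE=ib:
underlying: zu-robut-ksu-u
1. f -> v, k -> g, p -> b, s -> z, t -> d / _ Z: no change
2. 0 -> a / C _ C: inserts after position(s) 7, 8: zurobutakasuu
surface: zurobutakasuu

cell KEL=mi, RANK=fe, POLE=ib:
underlying: zu-robut-or-fo
1. f -> v, k -> g, p -> b, s -> z, t -> d / _ Z: no change
2. 0 -> a / C _ C: inserts after position(s) 9: zurobutorafo
surface: zurobutorafo
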